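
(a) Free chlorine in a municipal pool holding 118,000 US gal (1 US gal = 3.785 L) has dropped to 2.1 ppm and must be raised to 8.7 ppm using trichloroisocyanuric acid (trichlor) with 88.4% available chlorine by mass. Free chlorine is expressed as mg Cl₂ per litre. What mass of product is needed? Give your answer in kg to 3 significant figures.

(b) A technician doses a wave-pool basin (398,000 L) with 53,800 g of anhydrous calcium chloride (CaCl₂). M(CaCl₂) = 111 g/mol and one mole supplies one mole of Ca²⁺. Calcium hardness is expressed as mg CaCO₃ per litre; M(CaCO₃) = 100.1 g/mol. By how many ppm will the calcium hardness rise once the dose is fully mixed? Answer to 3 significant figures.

(a) 3.33 kg; (b) 122 ppm

(a) Volume: 118,000 US gal × 3.785 L/gal = 446,630 L.
(a) Chlorine deficit: 8.7 − 2.1 = 6.6 ppm = 6.6 mg/L as Cl₂.
(a) Cl₂ equivalent needed: 6.6 mg/L × 446,630 L = 2,948,000 mg = 2948 g.
(a) Product at 88.4% available chlorine: 2948 / 0.884 = 3335 g.

(b) Moles of Ca²⁺: 53,800 g ÷ 111 g/mol = 484.7 mol.
(b) As CaCO₃: 484.7 mol × 100.1 g/mol = 48,520 g.
(b) Rise: 48,520 g / 398,000 L × 1000 = 121.9 mg/L.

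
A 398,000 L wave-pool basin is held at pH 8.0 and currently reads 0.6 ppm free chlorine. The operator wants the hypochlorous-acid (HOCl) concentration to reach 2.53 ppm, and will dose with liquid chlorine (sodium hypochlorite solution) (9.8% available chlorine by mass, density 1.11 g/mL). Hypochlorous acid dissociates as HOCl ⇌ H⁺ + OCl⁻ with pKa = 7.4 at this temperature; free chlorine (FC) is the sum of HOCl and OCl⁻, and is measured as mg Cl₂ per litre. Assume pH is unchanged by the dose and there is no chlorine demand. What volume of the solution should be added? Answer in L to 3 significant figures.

43.9 L

[OCl⁻]/[HOCl] = 10^(pH − pKa) = 10^(8.0 − 7.4) = 3.981; fraction as HOCl = 1/(1 + 3.981) = 0.2008.
Free chlorine required for 2.53 ppm HOCl: 2.53 / 0.2008 = 12.6 ppm.
FC to add: 12.6 − 0.6 = 12 mg/L as Cl₂.
Cl₂ equivalent: 12 mg/L × 398,000 L = 4777 g.
Product at 9.8% available Cl: 4777 / 0.098 = 48,740 g.
Volume: 48,740 g ÷ 1.11 g/mL = 43,910 mL.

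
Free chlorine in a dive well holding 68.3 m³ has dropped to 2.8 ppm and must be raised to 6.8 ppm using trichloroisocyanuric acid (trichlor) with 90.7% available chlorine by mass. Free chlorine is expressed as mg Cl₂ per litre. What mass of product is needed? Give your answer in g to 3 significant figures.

Volume: 68.3 m³ = 68,300 L.
Chlorine deficit: 6.8 − 2.8 = 4 ppm = 4 mg/L as Cl₂.
Cl₂ equivalent needed: 4 mg/L × 68,300 L = 273,200 mg = 273.2 g.
Product at 90.7% available chlorine: 273.2 / 0.907 = 301.2 g.

301 g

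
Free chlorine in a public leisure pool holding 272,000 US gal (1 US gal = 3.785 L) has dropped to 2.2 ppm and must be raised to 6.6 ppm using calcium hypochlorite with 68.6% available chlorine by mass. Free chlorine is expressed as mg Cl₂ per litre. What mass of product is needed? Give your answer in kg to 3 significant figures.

Volume: 272,000 US gal × 3.785 L/gal = 1,029,520 L.
Chlorine deficit: 6.6 − 2.2 = 4.4 ppm = 4.4 mg/L as Cl₂.
Cl₂ equivalent needed: 4.4 mg/L × 1,029,520 L = 4,530,000 mg = 4530 g.
Product at 68.6% available chlorine: 4530 / 0.686 = 6603 g.

6.60 kg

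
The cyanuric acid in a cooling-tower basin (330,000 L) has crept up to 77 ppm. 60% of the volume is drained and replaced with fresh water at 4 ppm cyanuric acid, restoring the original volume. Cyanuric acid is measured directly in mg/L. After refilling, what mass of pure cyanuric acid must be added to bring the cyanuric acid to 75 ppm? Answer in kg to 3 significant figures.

13.8 kg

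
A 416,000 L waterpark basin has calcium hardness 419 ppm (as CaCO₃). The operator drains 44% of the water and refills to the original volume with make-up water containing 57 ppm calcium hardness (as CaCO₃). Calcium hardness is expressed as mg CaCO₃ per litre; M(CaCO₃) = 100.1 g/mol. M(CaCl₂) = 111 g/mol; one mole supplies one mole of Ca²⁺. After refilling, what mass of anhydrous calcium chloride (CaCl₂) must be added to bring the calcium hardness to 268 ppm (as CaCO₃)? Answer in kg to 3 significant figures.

After draining 44% and refilling: 419 × 0.56 + 57 × 0.44 = 259.72 ppm.
Deficit to target: 268 − 259.72 = 8.28 mg/L.
As CaCO₃: 8.28 mg/L × 416,000 L = 3444 g; ÷ 100.1 = 34.41 mol Ca²⁺.
Mass: 34.41 × 111 = 3820 g.

3.82 kg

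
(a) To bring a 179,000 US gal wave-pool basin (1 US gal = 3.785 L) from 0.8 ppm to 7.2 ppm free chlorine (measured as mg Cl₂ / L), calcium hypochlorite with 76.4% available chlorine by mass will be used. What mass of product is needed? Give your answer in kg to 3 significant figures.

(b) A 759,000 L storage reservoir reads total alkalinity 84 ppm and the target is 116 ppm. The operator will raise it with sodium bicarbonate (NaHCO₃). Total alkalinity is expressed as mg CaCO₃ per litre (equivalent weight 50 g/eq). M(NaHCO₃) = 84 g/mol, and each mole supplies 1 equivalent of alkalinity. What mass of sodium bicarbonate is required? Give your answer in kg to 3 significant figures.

(a) 5.68 kg; (b) 40.8 kg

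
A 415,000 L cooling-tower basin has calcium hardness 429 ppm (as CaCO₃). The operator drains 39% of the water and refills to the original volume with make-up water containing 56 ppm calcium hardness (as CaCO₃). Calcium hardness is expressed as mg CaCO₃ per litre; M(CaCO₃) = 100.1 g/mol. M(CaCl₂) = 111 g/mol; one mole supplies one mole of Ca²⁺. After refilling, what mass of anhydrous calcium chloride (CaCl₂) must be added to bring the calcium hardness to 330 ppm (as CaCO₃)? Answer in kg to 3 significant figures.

After draining 39% and refilling: 429 × 0.61 + 56 × 0.39 = 283.53 ppm.
Deficit to target: 330 − 283.53 = 46.47 mg/L.
As CaCO₃: 46.47 mg/L × 415,000 L = 19,290 g; ÷ 100.1 = 192.7 mol Ca²⁺.
Mass: 192.7 × 111 = 21,390 g.

21.4 kg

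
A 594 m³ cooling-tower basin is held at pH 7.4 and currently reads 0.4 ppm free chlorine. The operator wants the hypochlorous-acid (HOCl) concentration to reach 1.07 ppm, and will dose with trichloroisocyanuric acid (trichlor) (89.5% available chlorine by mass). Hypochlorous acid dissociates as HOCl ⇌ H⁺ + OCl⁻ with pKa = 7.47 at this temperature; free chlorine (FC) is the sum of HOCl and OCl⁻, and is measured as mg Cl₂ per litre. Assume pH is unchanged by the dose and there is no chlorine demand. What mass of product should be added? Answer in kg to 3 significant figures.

Volume: 594 m³ = 594,000 L.
[OCl⁻]/[HOCl] = 10^(pH − pKa) = 10^(7.4 − 7.47) = 0.8511; fraction as HOCl = 1/(1 + 0.8511) = 0.5402.
Free chlorine required for 1.07 ppm HOCl: 1.07 / 0.5402 = 1.981 ppm.
FC to add: 1.981 − 0.4 = 1.581 mg/L as Cl₂.
Cl₂ equivalent: 1.581 mg/L × 594,000 L = 938.9 g.
Product at 89.5% available Cl: 938.9 / 0.895 = 1049 g.

1.05 kg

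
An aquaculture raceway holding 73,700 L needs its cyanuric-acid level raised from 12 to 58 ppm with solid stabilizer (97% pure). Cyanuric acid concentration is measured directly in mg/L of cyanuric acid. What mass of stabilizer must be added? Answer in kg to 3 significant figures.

3.50 kg

CYA to add: (58 − 12) = 46 mg/L × 73,700 L = 3390 g cyanuric acid.
At 97% purity: 3390 / 0.97 = 3495 g product.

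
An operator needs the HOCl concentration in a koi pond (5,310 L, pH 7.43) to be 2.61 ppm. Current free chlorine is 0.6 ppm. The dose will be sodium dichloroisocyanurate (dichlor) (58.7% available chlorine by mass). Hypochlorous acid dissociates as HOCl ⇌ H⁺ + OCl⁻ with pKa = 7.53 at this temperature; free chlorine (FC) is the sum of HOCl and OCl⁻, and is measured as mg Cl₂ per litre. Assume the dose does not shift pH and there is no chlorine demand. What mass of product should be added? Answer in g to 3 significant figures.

[OCl⁻]/[HOCl] = 10^(pH − pKa) = 10^(7.43 − 7.53) = 0.7943; fraction as HOCl = 1/(1 + 0.7943) = 0.5573.
Free chlorine required for 2.61 ppm HOCl: 2.61 / 0.5573 = 4.683 ppm.
FC to add: 4.683 − 0.6 = 4.083 mg/L as Cl₂.
Cl₂ equivalent: 4.083 mg/L × 5,310 L = 21.68 g.
Product at 58.7% available Cl: 21.68 / 0.587 = 36.94 g.

36.9 g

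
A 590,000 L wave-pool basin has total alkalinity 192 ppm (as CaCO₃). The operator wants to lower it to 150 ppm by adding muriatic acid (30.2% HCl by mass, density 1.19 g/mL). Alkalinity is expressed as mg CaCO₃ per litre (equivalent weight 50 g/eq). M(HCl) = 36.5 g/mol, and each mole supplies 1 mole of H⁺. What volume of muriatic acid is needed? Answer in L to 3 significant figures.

Alkalinity to neutralize: (192 − 150) = 42 mg/L as CaCO₃ × 590,000 L = 24,780 g as CaCO₃.
Equivalents of H⁺ required: 24,780 ÷ 50 g/eq = 495.6 eq = 495.6 mol HCl.
Mass of HCl: 495.6 × 36.5 = 18,090 g.
Mass of 30.2% solution: 18,090 / 0.302 = 59,900 g.
Volume: 59,900 g ÷ 1.19 g/mL = 50,340 mL.

50.3 L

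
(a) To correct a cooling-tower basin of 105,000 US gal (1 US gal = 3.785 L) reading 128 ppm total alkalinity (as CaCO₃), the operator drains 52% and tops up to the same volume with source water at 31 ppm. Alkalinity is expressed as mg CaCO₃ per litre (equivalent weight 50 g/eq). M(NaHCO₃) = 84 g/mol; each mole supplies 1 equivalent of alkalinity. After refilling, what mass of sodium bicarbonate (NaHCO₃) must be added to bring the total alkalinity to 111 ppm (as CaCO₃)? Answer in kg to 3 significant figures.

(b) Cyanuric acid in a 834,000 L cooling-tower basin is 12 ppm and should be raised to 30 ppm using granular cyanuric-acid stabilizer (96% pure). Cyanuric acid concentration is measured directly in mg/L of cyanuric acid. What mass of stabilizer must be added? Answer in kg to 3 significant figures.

(a) Volume: 105,000 US gal × 3.785 L/gal = 397,425 L.
(a) After draining 52% and refilling: 128 × 0.48 + 31 × 0.52 = 77.56 ppm.
(a) Deficit to target: 111 − 77.56 = 33.44 mg/L.
(a) As CaCO₃: 33.44 mg/L × 397,425 L = 13,290 g; ÷ 50 g/eq ÷ 1 = 265.8 mol NaHCO₃.
(a) Mass: 265.8 × 84 = 22,330 g.

(b) CYA to add: (30 − 12) = 18 mg/L × 834,000 L = 15,010 g cyanuric acid.
(b) At 96% purity: 15,010 / 0.96 = 15,640 g product.

(a) 22.3 kg; (b) 15.6 kg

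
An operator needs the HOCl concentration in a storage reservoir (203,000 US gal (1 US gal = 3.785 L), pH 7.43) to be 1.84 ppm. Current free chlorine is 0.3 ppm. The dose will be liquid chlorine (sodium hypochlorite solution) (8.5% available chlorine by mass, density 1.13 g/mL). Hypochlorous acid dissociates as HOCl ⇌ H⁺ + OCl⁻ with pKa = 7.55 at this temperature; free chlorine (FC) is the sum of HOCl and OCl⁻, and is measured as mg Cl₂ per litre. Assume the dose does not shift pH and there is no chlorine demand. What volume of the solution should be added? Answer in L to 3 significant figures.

Volume: 203,000 US gal × 3.785 L/gal = 768,355 L.
[OCl⁻]/[HOCl] = 10^(pH − pKa) = 10^(7.43 − 7.55) = 0.7586; fraction as HOCl = 1/(1 + 0.7586) = 0.5686.
Free chlorine required for 1.84 ppm HOCl: 1.84 / 0.5686 = 3.236 ppm.
FC to add: 3.236 − 0.3 = 2.936 mg/L as Cl₂.
Cl₂ equivalent: 2.936 mg/L × 768,355 L = 2256 g.
Product at 8.5% available Cl: 2256 / 0.085 = 26,540 g.
Volume: 26,540 g ÷ 1.13 g/mL = 23,480 mL.

23.5 L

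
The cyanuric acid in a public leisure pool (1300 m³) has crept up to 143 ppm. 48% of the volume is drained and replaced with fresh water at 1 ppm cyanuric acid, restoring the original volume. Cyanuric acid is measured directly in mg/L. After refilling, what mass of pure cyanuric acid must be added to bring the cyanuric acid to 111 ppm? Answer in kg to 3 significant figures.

Volume: 1300 m³ = 1,300,000 L.
After draining 48% and refilling: 143 × 0.52 + 1 × 0.48 = 74.84 ppm.
Deficit to target: 111 − 74.84 = 36.16 mg/L.
Mass: 36.16 mg/L × 1,300,000 L = 47,010 g cyanuric acid.

47.0 kg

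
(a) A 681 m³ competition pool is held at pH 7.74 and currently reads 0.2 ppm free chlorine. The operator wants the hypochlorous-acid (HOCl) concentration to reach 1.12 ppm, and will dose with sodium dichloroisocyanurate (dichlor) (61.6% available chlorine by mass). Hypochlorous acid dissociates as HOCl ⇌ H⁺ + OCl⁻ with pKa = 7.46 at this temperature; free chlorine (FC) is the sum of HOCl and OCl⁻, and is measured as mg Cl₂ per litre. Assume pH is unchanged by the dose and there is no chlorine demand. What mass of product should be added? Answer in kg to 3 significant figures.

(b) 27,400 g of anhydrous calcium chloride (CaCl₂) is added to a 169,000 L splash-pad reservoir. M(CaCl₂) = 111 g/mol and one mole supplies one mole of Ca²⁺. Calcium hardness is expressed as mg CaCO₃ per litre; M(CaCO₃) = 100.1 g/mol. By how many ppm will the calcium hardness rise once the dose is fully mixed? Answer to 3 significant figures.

(a) Volume: 681 m³ = 681,000 L.
(a) [OCl⁻]/[HOCl] = 10^(pH − pKa) = 10^(7.74 − 7.46) = 1.905; fraction as HOCl = 1/(1 + 1.905) = 0.3442.
(a) Free chlorine required for 1.12 ppm HOCl: 1.12 / 0.3442 = 3.254 ppm.
(a) FC to add: 3.254 − 0.2 = 3.054 mg/L as Cl₂.
(a) Cl₂ equivalent: 3.054 mg/L × 681,000 L = 2080 g.
(a) Product at 61.6% available Cl: 2080 / 0.616 = 3376 g.

(b) Moles of Ca²⁺: 27,400 g ÷ 111 g/mol = 246.8 mol.
(b) As CaCO₃: 246.8 mol × 100.1 g/mol = 24,710 g.
(b) Rise: 24,710 g / 169,000 L × 1000 = 146.2 mg/L.

(a) 3.38 kg; (b) 146 ppm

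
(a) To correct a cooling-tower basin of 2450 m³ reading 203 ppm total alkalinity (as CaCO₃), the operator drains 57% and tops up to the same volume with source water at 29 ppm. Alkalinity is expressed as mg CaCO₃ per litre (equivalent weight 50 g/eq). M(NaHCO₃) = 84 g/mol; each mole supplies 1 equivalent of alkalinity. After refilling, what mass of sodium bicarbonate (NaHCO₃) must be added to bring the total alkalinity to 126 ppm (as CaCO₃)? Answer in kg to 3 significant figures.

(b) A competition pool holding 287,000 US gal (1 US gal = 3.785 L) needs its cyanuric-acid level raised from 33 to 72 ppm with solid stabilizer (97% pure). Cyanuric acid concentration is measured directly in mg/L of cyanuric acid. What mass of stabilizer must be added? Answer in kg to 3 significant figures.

(a) Volume: 2450 m³ = 2,450,000 L.
(a) After draining 57% and refilling: 203 × 0.43 + 29 × 0.57 = 103.82 ppm.
(a) Deficit to target: 126 − 103.82 = 22.18 mg/L.
(a) As CaCO₃: 22.18 mg/L × 2,450,000 L = 54,340 g; ÷ 50 g/eq ÷ 1 = 1087 mol NaHCO₃.
(a) Mass: 1087 × 84 = 91,290 g.

(b) Volume: 287,000 US gal × 3.785 L/gal = 1,086,295 L.
(b) CYA to add: (72 − 33) = 39 mg/L × 1,086,295 L = 42,370 g cyanuric acid.
(b) At 97% purity: 42,370 / 0.97 = 43,680 g product.

(a) 91.3 kg; (b) 43.7 kg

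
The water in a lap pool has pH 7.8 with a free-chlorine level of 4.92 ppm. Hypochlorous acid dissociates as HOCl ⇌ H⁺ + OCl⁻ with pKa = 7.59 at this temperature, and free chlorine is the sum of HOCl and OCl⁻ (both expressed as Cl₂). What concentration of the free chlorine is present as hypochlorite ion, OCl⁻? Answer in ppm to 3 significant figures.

3.04 ppm

[OCl⁻]/[HOCl] = 10^(pH − pKa) = 10^(7.8 − 7.59) = 10^0.21 = 1.622.
Fraction as HOCl = 1 / (1 + 1.622) = 0.3814.
OCl⁻ = (1 − 0.3814) × 4.92 ppm = 3.043 ppm.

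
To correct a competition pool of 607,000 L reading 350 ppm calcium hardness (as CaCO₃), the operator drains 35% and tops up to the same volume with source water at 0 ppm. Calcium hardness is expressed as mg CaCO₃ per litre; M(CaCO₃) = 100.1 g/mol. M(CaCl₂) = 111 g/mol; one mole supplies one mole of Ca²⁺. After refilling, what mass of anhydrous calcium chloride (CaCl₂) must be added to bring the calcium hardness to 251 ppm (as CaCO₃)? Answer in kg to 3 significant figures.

15.8 kg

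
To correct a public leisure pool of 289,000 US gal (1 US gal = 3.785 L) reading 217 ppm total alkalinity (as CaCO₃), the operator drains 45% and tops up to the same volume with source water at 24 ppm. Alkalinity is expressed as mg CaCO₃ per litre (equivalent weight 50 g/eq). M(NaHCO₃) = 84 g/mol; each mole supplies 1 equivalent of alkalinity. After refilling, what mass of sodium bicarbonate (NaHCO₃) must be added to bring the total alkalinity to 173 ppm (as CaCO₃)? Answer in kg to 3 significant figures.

Volume: 289,000 US gal × 3.785 L/gal = 1,093,865 L.
After draining 45% and refilling: 217 × 0.55 + 24 × 0.45 = 130.15 ppm.
Deficit to target: 173 − 130.15 = 42.85 mg/L.
As CaCO₃: 42.85 mg/L × 1,093,865 L = 46,870 g; ÷ 50 g/eq ÷ 1 = 937.4 mol NaHCO₃.
Mass: 937.4 × 84 = 78,750 g.

78.7 kg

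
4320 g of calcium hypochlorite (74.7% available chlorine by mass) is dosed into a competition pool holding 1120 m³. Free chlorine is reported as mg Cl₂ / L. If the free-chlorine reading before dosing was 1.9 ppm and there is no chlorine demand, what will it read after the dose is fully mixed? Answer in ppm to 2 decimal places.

4.78 ppm

Volume: 1120 m³ = 1,120,000 L.
Available chlorine delivered: 4320 g × 0.747 = 3227 g as Cl₂.
Concentration rise: 3227 g / 1,120,000 L = 2.881 mg/L = 2.88 ppm.
Final FC: 1.9 + 2.88 = 4.78 ppm.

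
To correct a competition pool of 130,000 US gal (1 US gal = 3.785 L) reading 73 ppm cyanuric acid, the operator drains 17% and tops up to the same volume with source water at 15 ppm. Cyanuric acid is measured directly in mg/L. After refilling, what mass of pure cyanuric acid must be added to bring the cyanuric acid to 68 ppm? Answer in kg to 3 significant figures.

2.39 kg

Volume: 130,000 US gal × 3.785 L/gal = 492,050 L.
After draining 17% and refilling: 73 × 0.83 + 15 × 0.17 = 63.14 ppm.
Deficit to target: 68 − 63.14 = 4.86 mg/L.
Mass: 4.86 mg/L × 492,050 L = 2391 g cyanuric acid.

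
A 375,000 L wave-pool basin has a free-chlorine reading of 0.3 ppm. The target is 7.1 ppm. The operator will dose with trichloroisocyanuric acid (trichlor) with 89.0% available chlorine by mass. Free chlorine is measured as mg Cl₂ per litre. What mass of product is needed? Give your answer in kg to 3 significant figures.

Chlorine deficit: 7.1 − 0.3 = 6.8 ppm = 6.8 mg/L as Cl₂.
Cl₂ equivalent needed: 6.8 mg/L × 375,000 L = 2,550,000 mg = 2550 g.
Product at 89.0% available chlorine: 2550 / 0.89 = 2865 g.

2.87 kg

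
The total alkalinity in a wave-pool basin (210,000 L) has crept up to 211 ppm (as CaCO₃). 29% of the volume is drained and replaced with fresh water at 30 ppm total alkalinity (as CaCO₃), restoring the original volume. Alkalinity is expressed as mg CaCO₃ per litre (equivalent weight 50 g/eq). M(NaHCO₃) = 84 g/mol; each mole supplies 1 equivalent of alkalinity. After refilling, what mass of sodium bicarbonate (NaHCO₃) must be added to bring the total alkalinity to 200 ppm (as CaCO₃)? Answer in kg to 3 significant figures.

14.6 kg

After draining 29% and refilling: 211 × 0.71 + 30 × 0.29 = 158.51 ppm.
Deficit to target: 200 − 158.51 = 41.49 mg/L.
As CaCO₃: 41.49 mg/L × 210,000 L = 8713 g; ÷ 50 g/eq ÷ 1 = 174.3 mol NaHCO₃.
Mass: 174.3 × 84 = 14,640 g.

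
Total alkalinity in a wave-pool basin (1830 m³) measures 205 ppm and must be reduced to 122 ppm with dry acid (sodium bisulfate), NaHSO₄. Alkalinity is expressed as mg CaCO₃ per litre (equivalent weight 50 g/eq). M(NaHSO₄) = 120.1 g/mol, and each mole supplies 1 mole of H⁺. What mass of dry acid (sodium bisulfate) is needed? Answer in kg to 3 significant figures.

365 kg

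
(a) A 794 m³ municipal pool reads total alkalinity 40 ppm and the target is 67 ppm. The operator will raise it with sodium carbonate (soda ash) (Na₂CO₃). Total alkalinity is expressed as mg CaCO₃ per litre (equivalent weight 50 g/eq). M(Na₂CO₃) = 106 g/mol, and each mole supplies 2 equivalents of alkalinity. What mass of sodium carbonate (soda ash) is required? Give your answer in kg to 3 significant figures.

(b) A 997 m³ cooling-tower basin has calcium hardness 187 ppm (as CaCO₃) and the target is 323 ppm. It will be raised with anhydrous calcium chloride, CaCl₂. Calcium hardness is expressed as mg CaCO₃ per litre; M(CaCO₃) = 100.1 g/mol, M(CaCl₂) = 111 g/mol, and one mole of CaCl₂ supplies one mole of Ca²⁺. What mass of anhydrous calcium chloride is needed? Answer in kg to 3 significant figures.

(a) Volume: 794 m³ = 794,000 L.
(a) Alkalinity to add: (67 − 40) = 27 mg/L as CaCO₃ × 794,000 L = 21,440 g as CaCO₃.
(a) Equivalents: 21,440 g ÷ 50 g/eq = 428.8 eq.
(a) Each mole of Na₂CO₃ supplies 2 eq, so 428.8 / 2 = 214.4 mol.
(a) Mass: 214.4 mol × 106 g/mol = 22,720 g.

(b) Volume: 997 m³ = 997,000 L.
(b) Hardness to add: (323 − 187) = 136 mg/L as CaCO₃ × 997,000 L = 135,600 g as CaCO₃.
(b) Moles of Ca²⁺ (1 mol Ca²⁺ ≡ 1 mol CaCO₃): 135,600 / 100.1 g/mol = 1355 mol.
(b) Mass of CaCl₂: 1355 × 111 = 150,400 g.

(a) 22.7 kg; (b) 150 kg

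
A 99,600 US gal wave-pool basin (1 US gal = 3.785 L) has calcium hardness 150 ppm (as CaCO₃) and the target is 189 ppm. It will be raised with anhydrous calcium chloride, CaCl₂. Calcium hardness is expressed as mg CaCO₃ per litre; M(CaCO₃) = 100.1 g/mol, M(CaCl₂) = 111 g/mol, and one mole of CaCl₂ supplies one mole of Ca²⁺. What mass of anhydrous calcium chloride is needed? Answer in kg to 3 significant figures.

Volume: 99,600 US gal × 3.785 L/gal = 376,986 L.
Hardness to add: (189 − 150) = 39 mg/L as CaCO₃ × 376,986 L = 14,700 g as CaCO₃.
Moles of Ca²⁺ (1 mol Ca²⁺ ≡ 1 mol CaCO₃): 14,700 / 100.1 g/mol = 146.9 mol.
Mass of CaCl₂: 146.9 × 111 = 16,300 g.

16.3 kg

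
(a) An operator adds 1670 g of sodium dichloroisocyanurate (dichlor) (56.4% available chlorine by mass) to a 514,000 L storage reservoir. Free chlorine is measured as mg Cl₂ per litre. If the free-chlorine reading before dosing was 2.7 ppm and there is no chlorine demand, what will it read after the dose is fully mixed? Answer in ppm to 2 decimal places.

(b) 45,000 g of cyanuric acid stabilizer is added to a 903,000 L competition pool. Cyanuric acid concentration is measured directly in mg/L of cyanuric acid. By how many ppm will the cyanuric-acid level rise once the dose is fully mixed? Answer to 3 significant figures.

(a) Available chlorine delivered: 1670 g × 0.564 = 941.9 g as Cl₂.
(a) Concentration rise: 941.9 g / 514,000 L = 1.832 mg/L = 1.83 ppm.
(a) Final FC: 2.7 + 1.83 = 4.53 ppm.

(b) Rise: 45,000 g / 903,000 L × 1000 = 49.83 mg/L.

(a) 4.53 ppm; (b) 49.8 ppm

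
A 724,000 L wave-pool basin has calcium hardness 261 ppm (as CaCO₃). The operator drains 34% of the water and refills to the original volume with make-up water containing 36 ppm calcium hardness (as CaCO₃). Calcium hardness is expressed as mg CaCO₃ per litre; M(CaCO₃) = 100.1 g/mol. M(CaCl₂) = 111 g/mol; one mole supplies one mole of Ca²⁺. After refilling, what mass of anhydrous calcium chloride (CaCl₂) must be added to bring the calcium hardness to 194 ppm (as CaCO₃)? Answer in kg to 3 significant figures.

After draining 34% and refilling: 261 × 0.66 + 36 × 0.34 = 184.5 ppm.
Deficit to target: 194 − 184.5 = 9.5 mg/L.
As CaCO₃: 9.5 mg/L × 724,000 L = 6878 g; ÷ 100.1 = 68.71 mol Ca²⁺.
Mass: 68.71 × 111 = 7627 g.

7.63 kg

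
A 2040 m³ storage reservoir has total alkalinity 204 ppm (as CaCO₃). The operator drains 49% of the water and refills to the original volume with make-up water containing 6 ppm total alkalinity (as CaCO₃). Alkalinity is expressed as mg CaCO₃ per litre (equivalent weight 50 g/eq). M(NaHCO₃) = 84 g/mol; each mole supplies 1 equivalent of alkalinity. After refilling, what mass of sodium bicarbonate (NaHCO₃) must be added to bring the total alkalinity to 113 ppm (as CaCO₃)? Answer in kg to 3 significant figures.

20.6 kg

Volume: 2040 m³ = 2,040,000 L.
After draining 49% and refilling: 204 × 0.51 + 6 × 0.49 = 106.98 ppm.
Deficit to target: 113 − 106.98 = 6.02 mg/L.
As CaCO₃: 6.02 mg/L × 2,040,000 L = 12,280 g; ÷ 50 g/eq ÷ 1 = 245.6 mol NaHCO₃.
Mass: 245.6 × 84 = 20,630 g.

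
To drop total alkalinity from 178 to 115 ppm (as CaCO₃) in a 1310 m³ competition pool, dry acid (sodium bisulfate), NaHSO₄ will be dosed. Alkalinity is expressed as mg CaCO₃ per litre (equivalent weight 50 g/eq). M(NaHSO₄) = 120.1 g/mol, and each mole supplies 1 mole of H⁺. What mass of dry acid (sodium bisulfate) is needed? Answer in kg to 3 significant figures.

198 kg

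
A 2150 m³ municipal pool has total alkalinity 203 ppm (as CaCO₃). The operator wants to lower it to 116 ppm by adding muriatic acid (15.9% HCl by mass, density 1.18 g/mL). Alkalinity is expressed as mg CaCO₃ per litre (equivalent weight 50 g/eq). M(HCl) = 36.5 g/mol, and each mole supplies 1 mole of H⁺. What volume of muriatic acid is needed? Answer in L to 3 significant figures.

728 L

Volume: 2150 m³ = 2,150,000 L.
Alkalinity to neutralize: (203 − 116) = 87 mg/L as CaCO₃ × 2,150,000 L = 187,000 g as CaCO₃.
Equivalents of H⁺ required: 187,000 ÷ 50 g/eq = 3741 eq = 3741 mol HCl.
Mass of HCl: 3741 × 36.5 = 136,500 g.
Mass of 15.9% solution: 136,500 / 0.159 = 858,800 g.
Volume: 858,800 g ÷ 1.18 g/mL = 727,800 mL.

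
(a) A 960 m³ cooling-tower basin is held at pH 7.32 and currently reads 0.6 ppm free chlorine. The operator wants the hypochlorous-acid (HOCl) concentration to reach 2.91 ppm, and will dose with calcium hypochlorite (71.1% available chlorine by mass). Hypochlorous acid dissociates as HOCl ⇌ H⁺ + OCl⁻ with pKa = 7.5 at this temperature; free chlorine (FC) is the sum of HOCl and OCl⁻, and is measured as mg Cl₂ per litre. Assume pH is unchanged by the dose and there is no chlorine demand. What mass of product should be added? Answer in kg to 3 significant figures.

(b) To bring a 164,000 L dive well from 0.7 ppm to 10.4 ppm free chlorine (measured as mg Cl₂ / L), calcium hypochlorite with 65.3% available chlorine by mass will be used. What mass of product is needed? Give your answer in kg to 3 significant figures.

(a) 5.71 kg; (b) 2.44 kg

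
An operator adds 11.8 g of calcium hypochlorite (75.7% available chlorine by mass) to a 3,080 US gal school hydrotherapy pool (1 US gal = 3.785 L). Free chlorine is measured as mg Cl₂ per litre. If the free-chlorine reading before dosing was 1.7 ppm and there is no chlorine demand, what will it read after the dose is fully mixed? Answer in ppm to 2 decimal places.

2.47 ppm

Volume: 3,080 US gal × 3.785 L/gal = 11,658 L.
Available chlorine delivered: 11.8 g × 0.757 = 8.933 g as Cl₂.
Concentration rise: 8.933 g / 11,658 L = 0.7662 mg/L = 0.77 ppm.
Final FC: 1.7 + 0.77 = 2.47 ppm.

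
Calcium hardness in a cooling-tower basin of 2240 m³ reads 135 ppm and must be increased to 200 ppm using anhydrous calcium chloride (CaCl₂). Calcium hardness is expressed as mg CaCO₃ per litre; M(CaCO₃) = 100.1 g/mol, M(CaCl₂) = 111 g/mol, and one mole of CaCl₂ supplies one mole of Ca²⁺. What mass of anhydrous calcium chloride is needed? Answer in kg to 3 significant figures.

161 kg

Volume: 2240 m³ = 2,240,000 L.
Hardness to add: (200 − 135) = 65 mg/L as CaCO₃ × 2,240,000 L = 145,600 g as CaCO₃.
Moles of Ca²⁺ (1 mol Ca²⁺ ≡ 1 mol CaCO₃): 145,600 / 100.1 g/mol = 1455 mol.
Mass of CaCl₂: 1455 × 111 = 161,500 g.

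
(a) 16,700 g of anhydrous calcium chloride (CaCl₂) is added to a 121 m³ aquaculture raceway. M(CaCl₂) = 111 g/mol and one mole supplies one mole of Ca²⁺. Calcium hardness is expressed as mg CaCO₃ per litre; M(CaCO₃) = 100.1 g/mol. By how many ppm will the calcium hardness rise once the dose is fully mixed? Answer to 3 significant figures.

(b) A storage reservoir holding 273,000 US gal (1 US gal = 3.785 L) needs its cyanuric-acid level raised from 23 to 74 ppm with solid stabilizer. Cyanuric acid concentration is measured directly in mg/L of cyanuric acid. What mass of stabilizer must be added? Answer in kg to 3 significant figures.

(a) Volume: 121 m³ = 121,000 L.
(a) Moles of Ca²⁺: 16,700 g ÷ 111 g/mol = 150.5 mol.
(a) As CaCO₃: 150.5 mol × 100.1 g/mol = 15,060 g.
(a) Rise: 15,060 g / 121,000 L × 1000 = 124.5 mg/L.

(b) Volume: 273,000 US gal × 3.785 L/gal = 1,033,305 L.
(b) CYA to add: (74 − 23) = 51 mg/L × 1,033,305 L = 52,700 g cyanuric acid.

(a) 124 ppm; (b) 52.7 kg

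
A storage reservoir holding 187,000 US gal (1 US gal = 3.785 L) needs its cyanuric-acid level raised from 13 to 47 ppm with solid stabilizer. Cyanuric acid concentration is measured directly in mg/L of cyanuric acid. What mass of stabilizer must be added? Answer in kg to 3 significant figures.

24.1 kg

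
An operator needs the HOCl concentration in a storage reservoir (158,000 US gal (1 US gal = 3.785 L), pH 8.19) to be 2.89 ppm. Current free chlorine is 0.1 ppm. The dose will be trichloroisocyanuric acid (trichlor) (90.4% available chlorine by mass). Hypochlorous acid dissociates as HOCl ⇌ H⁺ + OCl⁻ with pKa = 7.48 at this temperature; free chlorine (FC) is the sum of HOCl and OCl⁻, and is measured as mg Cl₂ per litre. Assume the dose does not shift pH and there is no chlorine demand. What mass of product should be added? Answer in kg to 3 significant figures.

11.7 kg

Volume: 158,000 US gal × 3.785 L/gal = 598,030 L.
[OCl⁻]/[HOCl] = 10^(pH − pKa) = 10^(8.19 − 7.48) = 5.129; fraction as HOCl = 1/(1 + 5.129) = 0.1632.
Free chlorine required for 2.89 ppm HOCl: 2.89 / 0.1632 = 17.71 ppm.
FC to add: 17.71 − 0.1 = 17.61 mg/L as Cl₂.
Cl₂ equivalent: 17.61 mg/L × 598,030 L = 10,530 g.
Product at 90.4% available Cl: 10,530 / 0.904 = 11,650 g.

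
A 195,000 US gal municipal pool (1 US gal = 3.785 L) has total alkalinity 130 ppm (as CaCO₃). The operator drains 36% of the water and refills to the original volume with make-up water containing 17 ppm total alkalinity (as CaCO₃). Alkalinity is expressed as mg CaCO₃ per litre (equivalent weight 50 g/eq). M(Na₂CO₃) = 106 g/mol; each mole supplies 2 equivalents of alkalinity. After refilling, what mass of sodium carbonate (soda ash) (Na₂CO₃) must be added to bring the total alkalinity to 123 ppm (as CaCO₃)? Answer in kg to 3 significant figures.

Volume: 195,000 US gal × 3.785 L/gal = 738,075 L.
After draining 36% and refilling: 130 × 0.64 + 17 × 0.36 = 89.32 ppm.
Deficit to target: 123 − 89.32 = 33.68 mg/L.
As CaCO₃: 33.68 mg/L × 738,075 L = 24,860 g; ÷ 50 g/eq ÷ 2 = 248.6 mol Na₂CO₃.
Mass: 248.6 × 106 = 26,350 g.

26.3 kg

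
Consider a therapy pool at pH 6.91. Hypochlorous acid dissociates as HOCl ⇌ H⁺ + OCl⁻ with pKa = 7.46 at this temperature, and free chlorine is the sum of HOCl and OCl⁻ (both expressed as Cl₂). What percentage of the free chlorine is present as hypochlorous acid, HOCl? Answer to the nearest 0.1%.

[OCl⁻]/[HOCl] = 10^(pH − pKa) = 10^(6.91 − 7.46) = 10^-0.55 = 0.2818.
Fraction as HOCl = 1 / (1 + 0.2818) = 0.7801.

78.0%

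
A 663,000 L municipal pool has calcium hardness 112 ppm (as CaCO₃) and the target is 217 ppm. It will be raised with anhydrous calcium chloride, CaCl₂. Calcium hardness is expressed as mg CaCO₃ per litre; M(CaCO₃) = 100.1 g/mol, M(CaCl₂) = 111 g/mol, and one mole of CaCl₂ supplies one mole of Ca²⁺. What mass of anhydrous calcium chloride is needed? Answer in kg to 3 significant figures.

77.2 kg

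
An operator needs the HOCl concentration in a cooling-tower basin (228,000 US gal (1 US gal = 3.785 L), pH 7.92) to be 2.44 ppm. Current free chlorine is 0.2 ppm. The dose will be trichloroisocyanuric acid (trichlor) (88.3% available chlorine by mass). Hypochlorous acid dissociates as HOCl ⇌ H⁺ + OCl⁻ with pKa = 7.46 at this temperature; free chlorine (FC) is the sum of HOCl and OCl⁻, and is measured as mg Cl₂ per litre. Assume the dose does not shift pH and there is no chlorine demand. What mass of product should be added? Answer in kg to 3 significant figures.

9.07 kg

Volume: 228,000 US gal × 3.785 L/gal = 862,980 L.
[OCl⁻]/[HOCl] = 10^(pH − pKa) = 10^(7.92 − 7.46) = 2.884; fraction as HOCl = 1/(1 + 2.884) = 0.2575.
Free chlorine required for 2.44 ppm HOCl: 2.44 / 0.2575 = 9.477 ppm.
FC to add: 9.477 − 0.2 = 9.277 mg/L as Cl₂.
Cl₂ equivalent: 9.277 mg/L × 862,980 L = 8006 g.
Product at 88.3% available Cl: 8006 / 0.883 = 9067 g.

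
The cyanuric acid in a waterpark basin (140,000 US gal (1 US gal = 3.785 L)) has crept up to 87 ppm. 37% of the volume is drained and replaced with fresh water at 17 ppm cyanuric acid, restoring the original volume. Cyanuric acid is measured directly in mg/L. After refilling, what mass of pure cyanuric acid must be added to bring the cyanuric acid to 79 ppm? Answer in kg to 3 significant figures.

9.49 kg

Volume: 140,000 US gal × 3.785 L/gal = 529,900 L.
After draining 37% and refilling: 87 × 0.63 + 17 × 0.37 = 61.1 ppm.
Deficit to target: 79 − 61.1 = 17.9 mg/L.
Mass: 17.9 mg/L × 529,900 L = 9485 g cyanuric acid.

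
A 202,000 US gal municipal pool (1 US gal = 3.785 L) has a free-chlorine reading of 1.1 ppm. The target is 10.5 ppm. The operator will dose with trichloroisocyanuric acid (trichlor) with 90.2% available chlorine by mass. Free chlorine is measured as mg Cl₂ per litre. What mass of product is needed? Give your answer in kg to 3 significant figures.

Volume: 202,000 US gal × 3.785 L/gal = 764,570 L.
Chlorine deficit: 10.5 − 1.1 = 9.4 ppm = 9.4 mg/L as Cl₂.
Cl₂ equivalent needed: 9.4 mg/L × 764,570 L = 7,187,000 mg = 7187 g.
Product at 90.2% available chlorine: 7187 / 0.902 = 7968 g.

7.97 kg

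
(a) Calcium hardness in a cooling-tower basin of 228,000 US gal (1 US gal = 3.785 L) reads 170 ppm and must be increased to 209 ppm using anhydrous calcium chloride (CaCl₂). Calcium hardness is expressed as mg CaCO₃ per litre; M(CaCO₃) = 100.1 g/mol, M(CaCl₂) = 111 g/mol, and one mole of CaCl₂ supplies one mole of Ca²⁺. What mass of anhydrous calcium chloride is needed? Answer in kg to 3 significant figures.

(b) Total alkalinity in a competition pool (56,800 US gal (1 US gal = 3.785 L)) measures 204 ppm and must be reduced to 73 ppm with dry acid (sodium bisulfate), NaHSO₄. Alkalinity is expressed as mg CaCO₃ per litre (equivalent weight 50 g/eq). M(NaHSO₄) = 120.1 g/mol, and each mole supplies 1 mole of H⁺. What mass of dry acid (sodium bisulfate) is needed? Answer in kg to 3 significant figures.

(a) 37.3 kg; (b) 67.6 kg

(a) Volume: 228,000 US gal × 3.785 L/gal = 862,980 L.
(a) Hardness to add: (209 − 170) = 39 mg/L as CaCO₃ × 862,980 L = 33,660 g as CaCO₃.
(a) Moles of Ca²⁺ (1 mol Ca²⁺ ≡ 1 mol CaCO₃): 33,660 / 100.1 g/mol = 336.2 mol.
(a) Mass of CaCl₂: 336.2 × 111 = 37,320 g.

(b) Volume: 56,800 US gal × 3.785 L/gal = 214,988 L.
(b) Alkalinity to neutralize: (204 − 73) = 131 mg/L as CaCO₃ × 214,988 L = 28,160 g as CaCO₃.
(b) Equivalents of H⁺ required: 28,160 ÷ 50 g/eq = 563.3 eq = 563.3 mol NaHSO₄.
(b) Mass of NaHSO₄: 563.3 × 120.1 = 67,650 g.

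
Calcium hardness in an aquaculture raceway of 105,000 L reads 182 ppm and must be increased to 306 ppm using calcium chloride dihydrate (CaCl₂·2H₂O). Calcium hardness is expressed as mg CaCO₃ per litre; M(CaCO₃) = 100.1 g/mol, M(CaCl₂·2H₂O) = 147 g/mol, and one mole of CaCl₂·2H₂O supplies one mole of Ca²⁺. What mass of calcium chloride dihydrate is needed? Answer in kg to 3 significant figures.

Hardness to add: (306 − 182) = 124 mg/L as CaCO₃ × 105,000 L = 13,020 g as CaCO₃.
Moles of Ca²⁺ (1 mol Ca²⁺ ≡ 1 mol CaCO₃): 13,020 / 100.1 g/mol = 130.1 mol.
Mass of CaCl₂·2H₂O: 130.1 × 147 = 19,120 g.

19.1 kg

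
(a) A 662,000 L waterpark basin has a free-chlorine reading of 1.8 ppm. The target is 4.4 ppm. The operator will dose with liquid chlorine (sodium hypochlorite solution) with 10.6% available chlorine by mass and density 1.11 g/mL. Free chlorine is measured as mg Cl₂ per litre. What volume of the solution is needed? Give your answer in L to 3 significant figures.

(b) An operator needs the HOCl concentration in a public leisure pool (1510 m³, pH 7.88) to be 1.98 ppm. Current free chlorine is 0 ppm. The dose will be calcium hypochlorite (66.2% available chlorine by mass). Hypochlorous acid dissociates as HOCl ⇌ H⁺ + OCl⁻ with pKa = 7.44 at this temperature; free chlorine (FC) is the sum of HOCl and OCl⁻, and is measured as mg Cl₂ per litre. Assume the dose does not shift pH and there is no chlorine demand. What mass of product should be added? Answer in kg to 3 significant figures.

(a) Chlorine deficit: 4.4 − 1.8 = 2.6 ppm = 2.6 mg/L as Cl₂.
(a) Cl₂ equivalent needed: 2.6 mg/L × 662,000 L = 1,721,000 mg = 1721 g.
(a) Product at 10.6% available chlorine: 1721 / 0.106 = 16,240 g.
(a) Volume at density 1.11 g/mL: 16,240 g ÷ 1.11 g/mL = 14,630 mL.

(b) Volume: 1510 m³ = 1,510,000 L.
(b) [OCl⁻]/[HOCl] = 10^(pH − pKa) = 10^(7.88 − 7.44) = 2.754; fraction as HOCl = 1/(1 + 2.754) = 0.2664.
(b) Free chlorine required for 1.98 ppm HOCl: 1.98 / 0.2664 = 7.433 ppm.
(b) FC to add: 7.433 − 0 = 7.433 mg/L as Cl₂.
(b) Cl₂ equivalent: 7.433 mg/L × 1,510,000 L = 11,220 g.
(b) Product at 66.2% available Cl: 11,220 / 0.662 = 16,960 g.

(a) 14.6 L; (b) 17.0 kg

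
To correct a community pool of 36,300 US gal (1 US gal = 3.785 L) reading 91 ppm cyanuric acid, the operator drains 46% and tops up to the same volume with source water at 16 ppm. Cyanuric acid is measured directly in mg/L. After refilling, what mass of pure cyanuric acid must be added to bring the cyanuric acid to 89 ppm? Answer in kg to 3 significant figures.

Volume: 36,300 US gal × 3.785 L/gal = 137,396 L.
After draining 46% and refilling: 91 × 0.54 + 16 × 0.46 = 56.5 ppm.
Deficit to target: 89 − 56.5 = 32.5 mg/L.
Mass: 32.5 mg/L × 137,396 L = 4465 g cyanuric acid.

4.47 kg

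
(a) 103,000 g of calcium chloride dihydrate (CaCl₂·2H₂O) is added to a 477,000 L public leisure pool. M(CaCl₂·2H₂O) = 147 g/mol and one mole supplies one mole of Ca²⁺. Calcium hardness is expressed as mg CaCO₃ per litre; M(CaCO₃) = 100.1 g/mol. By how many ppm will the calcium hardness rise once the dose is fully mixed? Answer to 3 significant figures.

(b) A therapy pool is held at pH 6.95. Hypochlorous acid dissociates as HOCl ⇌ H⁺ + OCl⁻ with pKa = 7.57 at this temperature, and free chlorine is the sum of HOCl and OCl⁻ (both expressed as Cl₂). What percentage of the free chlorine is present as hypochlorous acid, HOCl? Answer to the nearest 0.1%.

(a) 147 ppm; (b) 80.7%

(a) Moles of Ca²⁺: 103,000 g ÷ 147 g/mol = 700.7 mol.
(a) As CaCO₃: 700.7 mol × 100.1 g/mol = 70,140 g.
(a) Rise: 70,140 g / 477,000 L × 1000 = 147 mg/L.

(b) [OCl⁻]/[HOCl] = 10^(pH − pKa) = 10^(6.95 − 7.57) = 10^-0.62 = 0.2399.
(b) Fraction as HOCl = 1 / (1 + 0.2399) = 0.8065.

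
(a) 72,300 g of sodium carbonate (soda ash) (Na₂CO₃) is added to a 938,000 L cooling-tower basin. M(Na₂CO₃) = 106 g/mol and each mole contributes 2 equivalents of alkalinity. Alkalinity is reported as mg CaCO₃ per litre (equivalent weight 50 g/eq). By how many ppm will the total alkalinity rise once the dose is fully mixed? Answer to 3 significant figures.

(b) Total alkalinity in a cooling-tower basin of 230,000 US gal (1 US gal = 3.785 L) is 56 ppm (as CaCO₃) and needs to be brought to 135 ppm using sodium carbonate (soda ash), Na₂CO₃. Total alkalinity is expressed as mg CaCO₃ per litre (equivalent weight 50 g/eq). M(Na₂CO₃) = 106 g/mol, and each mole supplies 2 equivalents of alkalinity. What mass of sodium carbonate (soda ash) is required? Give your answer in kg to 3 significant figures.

(a) 72.7 ppm; (b) 72.9 kg

(a) Moles of Na₂CO₃: 72,300 g ÷ 106 g/mol = 682.1 mol → 1364 eq of alkalinity.
(a) As CaCO₃: 1364 eq × 50 g/eq = 68,210 g.
(a) Rise: 68,210 g / 938,000 L × 1000 = 72.72 mg/L.

(b) Volume: 230,000 US gal × 3.785 L/gal = 870,550 L.
(b) Alkalinity to add: (135 − 56) = 79 mg/L as CaCO₃ × 870,550 L = 68,770 g as CaCO₃.
(b) Equivalents: 68,770 g ÷ 50 g/eq = 1375 eq.
(b) Each mole of Na₂CO₃ supplies 2 eq, so 1375 / 2 = 687.7 mol.
(b) Mass: 687.7 mol × 106 g/mol = 72,900 g.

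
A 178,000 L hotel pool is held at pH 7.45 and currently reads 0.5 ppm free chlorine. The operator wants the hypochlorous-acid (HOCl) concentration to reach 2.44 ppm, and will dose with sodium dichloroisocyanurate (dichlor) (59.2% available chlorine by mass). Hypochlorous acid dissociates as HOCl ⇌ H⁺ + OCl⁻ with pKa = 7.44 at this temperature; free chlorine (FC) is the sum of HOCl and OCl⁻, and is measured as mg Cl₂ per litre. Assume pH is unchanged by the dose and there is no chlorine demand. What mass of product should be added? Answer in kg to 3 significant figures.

1.33 kg

[OCl⁻]/[HOCl] = 10^(pH − pKa) = 10^(7.45 − 7.44) = 1.023; fraction as HOCl = 1/(1 + 1.023) = 0.4942.
Free chlorine required for 2.44 ppm HOCl: 2.44 / 0.4942 = 4.937 ppm.
FC to add: 4.937 − 0.5 = 4.437 mg/L as Cl₂.
Cl₂ equivalent: 4.437 mg/L × 178,000 L = 789.8 g.
Product at 59.2% available Cl: 789.8 / 0.592 = 1334 g.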